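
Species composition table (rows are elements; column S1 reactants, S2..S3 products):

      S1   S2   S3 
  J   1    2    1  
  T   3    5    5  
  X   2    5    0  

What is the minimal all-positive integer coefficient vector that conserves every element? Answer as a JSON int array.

J: 5·1 = 5 | 2·2+1·1 = 5
T: 5·3 = 15 | 2·5+1·5 = 15
X: 5·2 = 10 | 2·5+1·0 = 10
gcd(5,2,1) = 1

Coefficients: [5, 2, 1]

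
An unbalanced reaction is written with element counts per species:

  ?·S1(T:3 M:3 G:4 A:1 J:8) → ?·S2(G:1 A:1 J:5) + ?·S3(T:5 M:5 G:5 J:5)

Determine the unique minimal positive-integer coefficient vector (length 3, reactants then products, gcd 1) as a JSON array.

T: 5·3 = 15 | 5·0+3·5 = 15
M: 5·3 = 15 | 5·0+3·5 = 15
G: 5·4 = 20 | 5·1+3·5 = 20
A: 5·1 = 5 | 5·1+3·0 = 5
J: 5·8 = 40 | 5·5+3·5 = 40
gcd(5,5,3) = 1

Coefficients: [5, 5, 3]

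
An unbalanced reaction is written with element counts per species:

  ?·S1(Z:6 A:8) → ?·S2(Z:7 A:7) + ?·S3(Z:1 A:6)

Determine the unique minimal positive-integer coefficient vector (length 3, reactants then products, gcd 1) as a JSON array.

Coefficients: [5, 4, 2]

Z: 5·6 = 30 | 4·7+2·1 = 30
A: 5·8 = 40 | 4·7+2·6 = 40
gcd(5,4,2) = 1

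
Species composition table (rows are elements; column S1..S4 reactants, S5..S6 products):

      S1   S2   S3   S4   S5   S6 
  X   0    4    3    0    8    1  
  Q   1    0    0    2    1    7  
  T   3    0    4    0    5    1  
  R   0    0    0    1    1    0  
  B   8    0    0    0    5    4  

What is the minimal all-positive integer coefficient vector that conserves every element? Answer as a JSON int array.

Coefficients: [3, 6, 3, 4, 4, 1]

X: 3·0+6·4+3·3+4·0 = 33 | 4·8+1·1 = 33
Q: 3·1+6·0+3·0+4·2 = 11 | 4·1+1·7 = 11
T: 3·3+6·0+3·4+4·0 = 21 | 4·5+1·1 = 21
R: 3·0+6·0+3·0+4·1 = 4 | 4·1+1·0 = 4
B: 3·8+6·0+3·0+4·0 = 24 | 4·5+1·4 = 24
gcd(3,6,3,4,4,1) = 1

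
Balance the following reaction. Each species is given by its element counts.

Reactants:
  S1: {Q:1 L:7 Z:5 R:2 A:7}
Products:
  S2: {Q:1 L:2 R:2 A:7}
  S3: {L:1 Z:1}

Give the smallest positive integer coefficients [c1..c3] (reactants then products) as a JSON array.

Coefficients: [1, 1, 5]

Q: 1·1 = 1 | 1·1+5·0 = 1
L: 1·7 = 7 | 1·2+5·1 = 7
Z: 1·5 = 5 | 1·0+5·1 = 5
R: 1·2 = 2 | 1·2+5·0 = 2
A: 1·7 = 7 | 1·7+5·0 = 7
gcd(1,1,5) = 1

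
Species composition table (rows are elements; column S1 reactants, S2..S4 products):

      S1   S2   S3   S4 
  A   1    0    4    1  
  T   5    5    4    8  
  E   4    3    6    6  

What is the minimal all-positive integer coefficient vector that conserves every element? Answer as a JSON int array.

Coefficients: [6, 2, 1, 2]

A: 6·1 = 6 | 2·0+1·4+2·1 = 6
T: 6·5 = 30 | 2·5+1·4+2·8 = 30
E: 6·4 = 24 | 2·3+1·6+2·6 = 24
gcd(6,2,1,2) = 1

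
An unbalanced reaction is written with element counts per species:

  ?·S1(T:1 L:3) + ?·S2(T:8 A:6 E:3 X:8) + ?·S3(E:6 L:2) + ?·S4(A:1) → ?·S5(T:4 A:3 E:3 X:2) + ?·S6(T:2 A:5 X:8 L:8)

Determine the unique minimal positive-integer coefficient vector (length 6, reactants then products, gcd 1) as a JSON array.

Coefficients: [2, 2, 1, 5, 4, 1]

T: 2·1+2·8+1·0+5·0 = 18 | 4·4+1·2 = 18
A: 2·0+2·6+1·0+5·1 = 17 | 4·3+1·5 = 17
E: 2·0+2·3+1·6+5·0 = 12 | 4·3+1·0 = 12
X: 2·0+2·8+1·0+5·0 = 16 | 4·2+1·8 = 16
L: 2·3+2·0+1·2+5·0 = 8 | 4·0+1·8 = 8
gcd(2,2,1,5,4,1) = 1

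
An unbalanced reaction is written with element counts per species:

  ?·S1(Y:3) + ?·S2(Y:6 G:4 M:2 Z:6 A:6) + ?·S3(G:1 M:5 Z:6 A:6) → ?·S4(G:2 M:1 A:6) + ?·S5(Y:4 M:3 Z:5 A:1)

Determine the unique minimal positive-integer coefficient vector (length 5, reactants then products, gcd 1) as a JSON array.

Y: 6·3+1·6+4·0 = 24 | 4·0+6·4 = 24
G: 6·0+1·4+4·1 = 8 | 4·2+6·0 = 8
M: 6·0+1·2+4·5 = 22 | 4·1+6·3 = 22
Z: 6·0+1·6+4·6 = 30 | 4·0+6·5 = 30
A: 6·0+1·6+4·6 = 30 | 4·6+6·1 = 30
gcd(6,1,4,4,6) = 1

Coefficients: [6, 1, 4, 4, 6]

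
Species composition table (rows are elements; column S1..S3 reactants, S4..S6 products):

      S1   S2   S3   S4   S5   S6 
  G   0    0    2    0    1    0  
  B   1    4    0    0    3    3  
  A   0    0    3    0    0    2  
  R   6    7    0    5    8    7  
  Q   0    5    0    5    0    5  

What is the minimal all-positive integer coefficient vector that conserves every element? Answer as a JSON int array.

Coefficients: [5, 4, 2, 1, 4, 3]

G: 5·0+4·0+2·2 = 4 | 1·0+4·1+3·0 = 4
B: 5·1+4·4+2·0 = 21 | 1·0+4·3+3·3 = 21
A: 5·0+4·0+2·3 = 6 | 1·0+4·0+3·2 = 6
R: 5·6+4·7+2·0 = 58 | 1·5+4·8+3·7 = 58
Q: 5·0+4·5+2·0 = 20 | 1·5+4·0+3·5 = 20
gcd(5,4,2,1,4,3) = 1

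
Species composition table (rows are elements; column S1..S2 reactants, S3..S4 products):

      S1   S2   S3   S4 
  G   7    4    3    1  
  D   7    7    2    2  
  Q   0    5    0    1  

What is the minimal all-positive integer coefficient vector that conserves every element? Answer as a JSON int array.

Coefficients: [1, 1, 2, 5]

G: 1·7+1·4 = 11 | 2·3+5·1 = 11
D: 1·7+1·7 = 14 | 2·2+5·2 = 14
Q: 1·0+1·5 = 5 | 2·0+5·1 = 5
gcd(1,1,2,5) = 1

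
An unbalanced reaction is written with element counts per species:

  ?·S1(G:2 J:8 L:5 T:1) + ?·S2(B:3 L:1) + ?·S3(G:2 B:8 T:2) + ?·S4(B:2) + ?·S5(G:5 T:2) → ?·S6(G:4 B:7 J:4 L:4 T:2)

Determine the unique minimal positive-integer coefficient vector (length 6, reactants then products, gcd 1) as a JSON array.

G: 2·2+6·0+1·2+1·0+2·5 = 16 | 4·4 = 16
B: 2·0+6·3+1·8+1·2+2·0 = 28 | 4·7 = 28
J: 2·8+6·0+1·0+1·0+2·0 = 16 | 4·4 = 16
L: 2·5+6·1+1·0+1·0+2·0 = 16 | 4·4 = 16
T: 2·1+6·0+1·2+1·0+2·2 = 8 | 4·2 = 8
gcd(2,6,1,1,2,4) = 1

Coefficients: [2, 6, 1, 1, 2, 4]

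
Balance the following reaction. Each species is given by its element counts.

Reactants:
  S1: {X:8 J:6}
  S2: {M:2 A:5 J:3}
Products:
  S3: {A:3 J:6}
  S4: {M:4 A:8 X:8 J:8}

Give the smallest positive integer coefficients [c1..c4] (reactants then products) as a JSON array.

Coefficients: [3, 6, 2, 3]

M: 3·0+6·2 = 12 | 2·0+3·4 = 12
A: 3·0+6·5 = 30 | 2·3+3·8 = 30
X: 3·8+6·0 = 24 | 2·0+3·8 = 24
J: 3·6+6·3 = 36 | 2·6+3·8 = 36
gcd(3,6,2,3) = 1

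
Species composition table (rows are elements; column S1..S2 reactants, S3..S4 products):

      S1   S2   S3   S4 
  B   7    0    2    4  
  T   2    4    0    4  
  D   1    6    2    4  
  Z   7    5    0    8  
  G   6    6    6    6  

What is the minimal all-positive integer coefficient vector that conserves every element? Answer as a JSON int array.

Coefficients: [2, 2, 1, 3]

B: 2·7+2·0 = 14 | 1·2+3·4 = 14
T: 2·2+2·4 = 12 | 1·0+3·4 = 12
D: 2·1+2·6 = 14 | 1·2+3·4 = 14
Z: 2·7+2·5 = 24 | 1·0+3·8 = 24
G: 2·6+2·6 = 24 | 1·6+3·6 = 24
gcd(2,2,1,3) = 1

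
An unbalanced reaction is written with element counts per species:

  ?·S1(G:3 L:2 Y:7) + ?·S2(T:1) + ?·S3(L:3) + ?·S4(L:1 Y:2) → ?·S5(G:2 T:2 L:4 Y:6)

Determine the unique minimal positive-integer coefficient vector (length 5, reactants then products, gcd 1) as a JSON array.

G: 2·3+6·0+2·0+2·0 = 6 | 3·2 = 6
T: 2·0+6·1+2·0+2·0 = 6 | 3·2 = 6
L: 2·2+6·0+2·3+2·1 = 12 | 3·4 = 12
Y: 2·7+6·0+2·0+2·2 = 18 | 3·6 = 18
gcd(2,6,2,2,3) = 1

Coefficients: [2, 6, 2, 2, 3]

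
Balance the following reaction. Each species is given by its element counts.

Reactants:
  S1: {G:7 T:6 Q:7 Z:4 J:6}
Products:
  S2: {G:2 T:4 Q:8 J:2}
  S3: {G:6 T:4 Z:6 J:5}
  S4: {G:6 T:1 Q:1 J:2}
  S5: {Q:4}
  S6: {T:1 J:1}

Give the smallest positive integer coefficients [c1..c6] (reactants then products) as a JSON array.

Coefficients: [6, 3, 4, 2, 4, 6]

G: 6·7 = 42 | 3·2+4·6+2·6+4·0+6·0 = 42
T: 6·6 = 36 | 3·4+4·4+2·1+4·0+6·1 = 36
Q: 6·7 = 42 | 3·8+4·0+2·1+4·4+6·0 = 42
Z: 6·4 = 24 | 3·0+4·6+2·0+4·0+6·0 = 24
J: 6·6 = 36 | 3·2+4·5+2·2+4·0+6·1 = 36
gcd(6,3,4,2,4,6) = 1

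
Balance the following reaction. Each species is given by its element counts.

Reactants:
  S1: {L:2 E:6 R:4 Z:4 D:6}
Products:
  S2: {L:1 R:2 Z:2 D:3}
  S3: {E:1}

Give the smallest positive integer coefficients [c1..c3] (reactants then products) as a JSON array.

L: 1·2 = 2 | 2·1+6·0 = 2
E: 1·6 = 6 | 2·0+6·1 = 6
R: 1·4 = 4 | 2·2+6·0 = 4
Z: 1·4 = 4 | 2·2+6·0 = 4
D: 1·6 = 6 | 2·3+6·0 = 6
gcd(1,2,6) = 1

Coefficients: [1, 2, 6]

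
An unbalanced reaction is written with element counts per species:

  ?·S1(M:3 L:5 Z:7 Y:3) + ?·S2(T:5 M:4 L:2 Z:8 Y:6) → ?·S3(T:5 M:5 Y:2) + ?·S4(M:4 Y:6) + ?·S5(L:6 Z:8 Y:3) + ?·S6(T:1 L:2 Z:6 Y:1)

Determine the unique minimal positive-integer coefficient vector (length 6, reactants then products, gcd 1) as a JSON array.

T: 2·0+3·5 = 15 | 2·5+2·0+1·0+5·1 = 15
M: 2·3+3·4 = 18 | 2·5+2·4+1·0+5·0 = 18
L: 2·5+3·2 = 16 | 2·0+2·0+1·6+5·2 = 16
Z: 2·7+3·8 = 38 | 2·0+2·0+1·8+5·6 = 38
Y: 2·3+3·6 = 24 | 2·2+2·6+1·3+5·1 = 24
gcd(2,3,2,2,1,5) = 1

Coefficients: [2, 3, 2, 2, 1, 5]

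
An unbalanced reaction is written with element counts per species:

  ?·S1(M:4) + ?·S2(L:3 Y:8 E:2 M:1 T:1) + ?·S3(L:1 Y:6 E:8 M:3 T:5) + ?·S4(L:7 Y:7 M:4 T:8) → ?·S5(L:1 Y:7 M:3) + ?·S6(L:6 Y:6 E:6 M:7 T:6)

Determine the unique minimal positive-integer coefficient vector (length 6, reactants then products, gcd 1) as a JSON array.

Coefficients: [6, 5, 1, 1, 5, 3]

L: 6·0+5·3+1·1+1·7 = 23 | 5·1+3·6 = 23
Y: 6·0+5·8+1·6+1·7 = 53 | 5·7+3·6 = 53
E: 6·0+5·2+1·8+1·0 = 18 | 5·0+3·6 = 18
M: 6·4+5·1+1·3+1·4 = 36 | 5·3+3·7 = 36
T: 6·0+5·1+1·5+1·8 = 18 | 5·0+3·6 = 18
gcd(6,5,1,1,5,3) = 1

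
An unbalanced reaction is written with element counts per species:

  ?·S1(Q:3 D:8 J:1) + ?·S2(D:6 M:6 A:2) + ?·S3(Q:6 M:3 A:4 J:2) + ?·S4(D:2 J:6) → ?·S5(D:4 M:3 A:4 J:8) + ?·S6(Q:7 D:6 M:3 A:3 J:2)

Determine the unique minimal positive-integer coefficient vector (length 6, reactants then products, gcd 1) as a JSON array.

Q: 4·3+1·0+5·6+1·0 = 42 | 1·0+6·7 = 42
D: 4·8+1·6+5·0+1·2 = 40 | 1·4+6·6 = 40
M: 4·0+1·6+5·3+1·0 = 21 | 1·3+6·3 = 21
A: 4·0+1·2+5·4+1·0 = 22 | 1·4+6·3 = 22
J: 4·1+1·0+5·2+1·6 = 20 | 1·8+6·2 = 20
gcd(4,1,5,1,1,6) = 1

Coefficients: [4, 1, 5, 1, 1, 6]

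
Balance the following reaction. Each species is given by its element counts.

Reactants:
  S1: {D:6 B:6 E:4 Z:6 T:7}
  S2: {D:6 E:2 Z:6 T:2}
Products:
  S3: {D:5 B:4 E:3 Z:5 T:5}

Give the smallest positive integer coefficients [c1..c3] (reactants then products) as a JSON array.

Coefficients: [4, 1, 6]

D: 4·6+1·6 = 30 | 6·5 = 30
B: 4·6+1·0 = 24 | 6·4 = 24
E: 4·4+1·2 = 18 | 6·3 = 18
Z: 4·6+1·6 = 30 | 6·5 = 30
T: 4·7+1·2 = 30 | 6·5 = 30
gcd(4,1,6) = 1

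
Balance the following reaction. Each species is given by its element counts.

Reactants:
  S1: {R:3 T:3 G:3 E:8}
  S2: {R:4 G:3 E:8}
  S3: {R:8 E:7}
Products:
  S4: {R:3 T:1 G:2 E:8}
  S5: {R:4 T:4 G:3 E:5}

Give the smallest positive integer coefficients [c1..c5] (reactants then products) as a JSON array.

R: 6·3+1·4+1·8 = 30 | 6·3+3·4 = 30
T: 6·3+1·0+1·0 = 18 | 6·1+3·4 = 18
G: 6·3+1·3+1·0 = 21 | 6·2+3·3 = 21
E: 6·8+1·8+1·7 = 63 | 6·8+3·5 = 63
gcd(6,1,1,6,3) = 1

Coefficients: [6, 1, 1, 6, 3]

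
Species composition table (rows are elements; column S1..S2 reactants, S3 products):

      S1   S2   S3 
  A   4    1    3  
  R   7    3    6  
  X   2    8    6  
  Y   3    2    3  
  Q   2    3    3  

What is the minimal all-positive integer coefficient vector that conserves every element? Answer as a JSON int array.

Coefficients: [3, 3, 5]

A: 3·4+3·1 = 15 | 5·3 = 15
R: 3·7+3·3 = 30 | 5·6 = 30
X: 3·2+3·8 = 30 | 5·6 = 30
Y: 3·3+3·2 = 15 | 5·3 = 15
Q: 3·2+3·3 = 15 | 5·3 = 15
gcd(3,3,5) = 1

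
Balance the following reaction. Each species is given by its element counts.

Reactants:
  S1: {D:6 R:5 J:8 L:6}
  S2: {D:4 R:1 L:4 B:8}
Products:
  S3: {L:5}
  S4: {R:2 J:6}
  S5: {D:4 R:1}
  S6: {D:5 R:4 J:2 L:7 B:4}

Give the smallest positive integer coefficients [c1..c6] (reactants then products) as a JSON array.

Coefficients: [5, 1, 4, 6, 6, 2]

D: 5·6+1·4 = 34 | 4·0+6·0+6·4+2·5 = 34
R: 5·5+1·1 = 26 | 4·0+6·2+6·1+2·4 = 26
J: 5·8+1·0 = 40 | 4·0+6·6+6·0+2·2 = 40
L: 5·6+1·4 = 34 | 4·5+6·0+6·0+2·7 = 34
B: 5·0+1·8 = 8 | 4·0+6·0+6·0+2·4 = 8
gcd(5,1,4,6,6,2) = 1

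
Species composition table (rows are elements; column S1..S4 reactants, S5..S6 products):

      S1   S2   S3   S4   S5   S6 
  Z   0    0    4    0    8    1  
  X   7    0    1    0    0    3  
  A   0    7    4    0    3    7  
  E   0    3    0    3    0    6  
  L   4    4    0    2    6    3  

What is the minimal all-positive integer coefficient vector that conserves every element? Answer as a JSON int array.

Z: 1·0+2·0+5·4+6·0 = 20 | 2·8+4·1 = 20
X: 1·7+2·0+5·1+6·0 = 12 | 2·0+4·3 = 12
A: 1·0+2·7+5·4+6·0 = 34 | 2·3+4·7 = 34
E: 1·0+2·3+5·0+6·3 = 24 | 2·0+4·6 = 24
L: 1·4+2·4+5·0+6·2 = 24 | 2·6+4·3 = 24
gcd(1,2,5,6,2,4) = 1

Coefficients: [1, 2, 5, 6, 2, 4]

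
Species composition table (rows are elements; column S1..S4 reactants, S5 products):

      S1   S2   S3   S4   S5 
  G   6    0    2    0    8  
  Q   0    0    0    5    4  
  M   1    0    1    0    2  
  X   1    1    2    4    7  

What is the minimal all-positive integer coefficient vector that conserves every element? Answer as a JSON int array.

G: 5·6+4·0+5·2+4·0 = 40 | 5·8 = 40
Q: 5·0+4·0+5·0+4·5 = 20 | 5·4 = 20
M: 5·1+4·0+5·1+4·0 = 10 | 5·2 = 10
X: 5·1+4·1+5·2+4·4 = 35 | 5·7 = 35
gcd(5,4,5,4,5) = 1

Coefficients: [5, 4, 5, 4, 5]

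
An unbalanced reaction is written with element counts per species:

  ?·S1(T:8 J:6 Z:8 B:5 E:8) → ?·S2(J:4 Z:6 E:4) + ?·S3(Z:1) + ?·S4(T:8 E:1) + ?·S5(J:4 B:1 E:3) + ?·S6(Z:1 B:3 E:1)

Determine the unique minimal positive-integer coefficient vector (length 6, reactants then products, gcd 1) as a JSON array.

Coefficients: [2, 2, 1, 2, 1, 3]

T: 2·8 = 16 | 2·0+1·0+2·8+1·0+3·0 = 16
J: 2·6 = 12 | 2·4+1·0+2·0+1·4+3·0 = 12
Z: 2·8 = 16 | 2·6+1·1+2·0+1·0+3·1 = 16
B: 2·5 = 10 | 2·0+1·0+2·0+1·1+3·3 = 10
E: 2·8 = 16 | 2·4+1·0+2·1+1·3+3·1 = 16
gcd(2,2,1,2,1,3) = 1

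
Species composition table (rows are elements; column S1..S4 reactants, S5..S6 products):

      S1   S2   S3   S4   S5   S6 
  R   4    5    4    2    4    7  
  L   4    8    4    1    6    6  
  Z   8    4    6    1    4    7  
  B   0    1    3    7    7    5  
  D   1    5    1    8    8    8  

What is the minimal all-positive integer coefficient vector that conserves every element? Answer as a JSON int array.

R: 1·4+4·5+3·4+6·2 = 48 | 5·4+4·7 = 48
L: 1·4+4·8+3·4+6·1 = 54 | 5·6+4·6 = 54
Z: 1·8+4·4+3·6+6·1 = 48 | 5·4+4·7 = 48
B: 1·0+4·1+3·3+6·7 = 55 | 5·7+4·5 = 55
D: 1·1+4·5+3·1+6·8 = 72 | 5·8+4·8 = 72
gcd(1,4,3,6,5,4) = 1

Coefficients: [1, 4, 3, 6, 5, 4]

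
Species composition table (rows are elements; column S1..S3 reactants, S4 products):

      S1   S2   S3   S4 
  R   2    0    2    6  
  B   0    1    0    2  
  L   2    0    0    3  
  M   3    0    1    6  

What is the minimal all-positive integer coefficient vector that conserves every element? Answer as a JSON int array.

Coefficients: [3, 4, 3, 2]

R: 3·2+4·0+3·2 = 12 | 2·6 = 12
B: 3·0+4·1+3·0 = 4 | 2·2 = 4
L: 3·2+4·0+3·0 = 6 | 2·3 = 6
M: 3·3+4·0+3·1 = 12 | 2·6 = 12
gcd(3,4,3,2) = 1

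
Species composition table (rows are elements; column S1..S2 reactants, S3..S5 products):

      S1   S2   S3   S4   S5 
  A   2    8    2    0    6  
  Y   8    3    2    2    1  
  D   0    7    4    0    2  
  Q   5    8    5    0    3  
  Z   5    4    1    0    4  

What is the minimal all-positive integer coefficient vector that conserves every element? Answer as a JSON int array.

Coefficients: [1, 4, 5, 3, 4]

A: 1·2+4·8 = 34 | 5·2+3·0+4·6 = 34
Y: 1·8+4·3 = 20 | 5·2+3·2+4·1 = 20
D: 1·0+4·7 = 28 | 5·4+3·0+4·2 = 28
Q: 1·5+4·8 = 37 | 5·5+3·0+4·3 = 37
Z: 1·5+4·4 = 21 | 5·1+3·0+4·4 = 21
gcd(1,4,5,3,4) = 1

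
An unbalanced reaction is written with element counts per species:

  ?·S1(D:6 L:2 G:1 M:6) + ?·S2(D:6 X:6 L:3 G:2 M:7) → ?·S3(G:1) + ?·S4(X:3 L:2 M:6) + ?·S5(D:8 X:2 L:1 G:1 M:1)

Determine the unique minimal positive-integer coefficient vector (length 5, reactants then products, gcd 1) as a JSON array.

Coefficients: [1, 3, 4, 4, 3]

D: 1·6+3·6 = 24 | 4·0+4·0+3·8 = 24
X: 1·0+3·6 = 18 | 4·0+4·3+3·2 = 18
L: 1·2+3·3 = 11 | 4·0+4·2+3·1 = 11
G: 1·1+3·2 = 7 | 4·1+4·0+3·1 = 7
M: 1·6+3·7 = 27 | 4·0+4·6+3·1 = 27
gcd(1,3,4,4,3) = 1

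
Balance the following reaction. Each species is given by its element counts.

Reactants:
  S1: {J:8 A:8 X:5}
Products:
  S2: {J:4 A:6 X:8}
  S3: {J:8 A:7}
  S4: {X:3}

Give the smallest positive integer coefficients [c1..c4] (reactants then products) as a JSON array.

Coefficients: [5, 2, 4, 3]

J: 5·8 = 40 | 2·4+4·8+3·0 = 40
A: 5·8 = 40 | 2·6+4·7+3·0 = 40
X: 5·5 = 25 | 2·8+4·0+3·3 = 25
gcd(5,2,4,3) = 1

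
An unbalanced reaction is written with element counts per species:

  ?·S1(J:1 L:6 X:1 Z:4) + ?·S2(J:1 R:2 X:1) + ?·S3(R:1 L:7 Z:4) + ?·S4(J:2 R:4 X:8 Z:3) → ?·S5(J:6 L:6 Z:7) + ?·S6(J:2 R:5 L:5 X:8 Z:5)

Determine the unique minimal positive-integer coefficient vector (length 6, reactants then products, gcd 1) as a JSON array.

J: 4·1+4·1+1·0+4·2 = 16 | 1·6+5·2 = 16
R: 4·0+4·2+1·1+4·4 = 25 | 1·0+5·5 = 25
L: 4·6+4·0+1·7+4·0 = 31 | 1·6+5·5 = 31
X: 4·1+4·1+1·0+4·8 = 40 | 1·0+5·8 = 40
Z: 4·4+4·0+1·4+4·3 = 32 | 1·7+5·5 = 32
gcd(4,4,1,4,1,5) = 1

Coefficients: [4, 4, 1, 4, 1, 5]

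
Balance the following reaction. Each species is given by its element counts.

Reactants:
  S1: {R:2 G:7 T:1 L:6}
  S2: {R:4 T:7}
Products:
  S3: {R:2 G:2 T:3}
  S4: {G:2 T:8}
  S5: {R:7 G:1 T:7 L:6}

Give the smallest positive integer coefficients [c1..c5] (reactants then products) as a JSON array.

Coefficients: [2, 5, 5, 1, 2]

R: 2·2+5·4 = 24 | 5·2+1·0+2·7 = 24
G: 2·7+5·0 = 14 | 5·2+1·2+2·1 = 14
T: 2·1+5·7 = 37 | 5·3+1·8+2·7 = 37
L: 2·6+5·0 = 12 | 5·0+1·0+2·6 = 12
gcd(2,5,5,1,2) = 1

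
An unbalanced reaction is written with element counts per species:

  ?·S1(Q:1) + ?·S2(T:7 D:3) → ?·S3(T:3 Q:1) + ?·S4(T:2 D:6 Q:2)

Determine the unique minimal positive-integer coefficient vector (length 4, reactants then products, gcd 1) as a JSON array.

Coefficients: [6, 2, 4, 1]

T: 6·0+2·7 = 14 | 4·3+1·2 = 14
D: 6·0+2·3 = 6 | 4·0+1·6 = 6
Q: 6·1+2·0 = 6 | 4·1+1·2 = 6
gcd(6,2,4,1) = 1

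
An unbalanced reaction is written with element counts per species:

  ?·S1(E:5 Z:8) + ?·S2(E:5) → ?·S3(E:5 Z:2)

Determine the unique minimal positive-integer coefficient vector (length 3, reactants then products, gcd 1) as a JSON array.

Coefficients: [1, 3, 4]

E: 1·5+3·5 = 20 | 4·5 = 20
Z: 1·8+3·0 = 8 | 4·2 = 8
gcd(1,3,4) = 1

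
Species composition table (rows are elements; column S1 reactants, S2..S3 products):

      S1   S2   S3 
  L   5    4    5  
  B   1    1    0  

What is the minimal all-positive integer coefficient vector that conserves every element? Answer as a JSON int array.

L: 5·5 = 25 | 5·4+1·5 = 25
B: 5·1 = 5 | 5·1+1·0 = 5
gcd(5,5,1) = 1

Coefficients: [5, 5, 1]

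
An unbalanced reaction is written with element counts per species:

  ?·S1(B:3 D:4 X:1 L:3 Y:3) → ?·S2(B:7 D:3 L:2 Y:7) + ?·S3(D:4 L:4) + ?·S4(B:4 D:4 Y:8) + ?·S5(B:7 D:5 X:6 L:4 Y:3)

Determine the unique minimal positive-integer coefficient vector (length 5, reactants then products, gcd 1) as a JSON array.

B: 6·3 = 18 | 1·7+3·0+1·4+1·7 = 18
D: 6·4 = 24 | 1·3+3·4+1·4+1·5 = 24
X: 6·1 = 6 | 1·0+3·0+1·0+1·6 = 6
L: 6·3 = 18 | 1·2+3·4+1·0+1·4 = 18
Y: 6·3 = 18 | 1·7+3·0+1·8+1·3 = 18
gcd(6,1,3,1,1) = 1

Coefficients: [6, 1, 3, 1, 1]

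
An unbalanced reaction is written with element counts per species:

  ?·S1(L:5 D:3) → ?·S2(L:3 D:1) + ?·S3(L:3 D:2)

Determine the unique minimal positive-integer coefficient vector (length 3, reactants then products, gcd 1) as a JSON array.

Coefficients: [3, 1, 4]

L: 3·5 = 15 | 1·3+4·3 = 15
D: 3·3 = 9 | 1·1+4·2 = 9
gcd(3,1,4) = 1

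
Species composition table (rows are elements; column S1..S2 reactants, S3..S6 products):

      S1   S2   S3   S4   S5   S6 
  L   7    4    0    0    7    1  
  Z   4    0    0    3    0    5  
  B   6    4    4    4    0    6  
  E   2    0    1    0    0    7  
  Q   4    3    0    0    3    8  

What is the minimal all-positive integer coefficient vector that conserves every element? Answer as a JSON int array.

Coefficients: [5, 2, 3, 5, 6, 1]

L: 5·7+2·4 = 43 | 3·0+5·0+6·7+1·1 = 43
Z: 5·4+2·0 = 20 | 3·0+5·3+6·0+1·5 = 20
B: 5·6+2·4 = 38 | 3·4+5·4+6·0+1·6 = 38
E: 5·2+2·0 = 10 | 3·1+5·0+6·0+1·7 = 10
Q: 5·4+2·3 = 26 | 3·0+5·0+6·3+1·8 = 26
gcd(5,2,3,5,6,1) = 1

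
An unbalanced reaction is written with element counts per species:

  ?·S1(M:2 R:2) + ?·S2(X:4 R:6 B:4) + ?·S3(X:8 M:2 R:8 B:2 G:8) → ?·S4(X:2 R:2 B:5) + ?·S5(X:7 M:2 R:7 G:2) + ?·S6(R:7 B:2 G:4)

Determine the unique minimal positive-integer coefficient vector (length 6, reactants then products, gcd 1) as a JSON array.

Coefficients: [2, 5, 2, 4, 4, 2]

X: 2·0+5·4+2·8 = 36 | 4·2+4·7+2·0 = 36
M: 2·2+5·0+2·2 = 8 | 4·0+4·2+2·0 = 8
R: 2·2+5·6+2·8 = 50 | 4·2+4·7+2·7 = 50
B: 2·0+5·4+2·2 = 24 | 4·5+4·0+2·2 = 24
G: 2·0+5·0+2·8 = 16 | 4·0+4·2+2·4 = 16
gcd(2,5,2,4,4,2) = 1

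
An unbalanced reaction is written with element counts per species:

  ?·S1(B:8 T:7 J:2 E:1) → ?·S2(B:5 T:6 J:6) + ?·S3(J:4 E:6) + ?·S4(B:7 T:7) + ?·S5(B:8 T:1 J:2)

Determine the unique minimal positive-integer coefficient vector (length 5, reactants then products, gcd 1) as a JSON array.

Coefficients: [6, 1, 1, 5, 1]

B: 6·8 = 48 | 1·5+1·0+5·7+1·8 = 48
T: 6·7 = 42 | 1·6+1·0+5·7+1·1 = 42
J: 6·2 = 12 | 1·6+1·4+5·0+1·2 = 12
E: 6·1 = 6 | 1·0+1·6+5·0+1·0 = 6
gcd(6,1,1,5,1) = 1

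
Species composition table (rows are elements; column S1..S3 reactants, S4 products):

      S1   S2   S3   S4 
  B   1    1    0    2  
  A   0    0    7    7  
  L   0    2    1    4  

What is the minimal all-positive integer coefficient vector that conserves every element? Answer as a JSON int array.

Coefficients: [1, 3, 2, 2]

B: 1·1+3·1+2·0 = 4 | 2·2 = 4
A: 1·0+3·0+2·7 = 14 | 2·7 = 14
L: 1·0+3·2+2·1 = 8 | 2·4 = 8
gcd(1,3,2,2) = 1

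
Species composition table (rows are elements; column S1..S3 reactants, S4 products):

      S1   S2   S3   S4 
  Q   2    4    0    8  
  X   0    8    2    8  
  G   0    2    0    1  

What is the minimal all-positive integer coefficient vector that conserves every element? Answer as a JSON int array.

Q: 6·2+1·4+4·0 = 16 | 2·8 = 16
X: 6·0+1·8+4·2 = 16 | 2·8 = 16
G: 6·0+1·2+4·0 = 2 | 2·1 = 2
gcd(6,1,4,2) = 1

Coefficients: [6, 1, 4, 2]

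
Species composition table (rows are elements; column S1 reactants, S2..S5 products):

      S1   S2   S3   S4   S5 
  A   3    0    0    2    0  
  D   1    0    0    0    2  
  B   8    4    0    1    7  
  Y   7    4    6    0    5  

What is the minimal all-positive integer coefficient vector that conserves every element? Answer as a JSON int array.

Coefficients: [4, 3, 1, 6, 2]

A: 4·3 = 12 | 3·0+1·0+6·2+2·0 = 12
D: 4·1 = 4 | 3·0+1·0+6·0+2·2 = 4
B: 4·8 = 32 | 3·4+1·0+6·1+2·7 = 32
Y: 4·7 = 28 | 3·4+1·6+6·0+2·5 = 28
gcd(4,3,1,6,2) = 1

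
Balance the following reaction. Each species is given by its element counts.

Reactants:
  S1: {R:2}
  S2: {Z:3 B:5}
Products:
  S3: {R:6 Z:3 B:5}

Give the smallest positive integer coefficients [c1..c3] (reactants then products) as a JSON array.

Coefficients: [3, 1, 1]

R: 3·2+1·0 = 6 | 1·6 = 6
Z: 3·0+1·3 = 3 | 1·3 = 3
B: 3·0+1·5 = 5 | 1·5 = 5
gcd(3,1,1) = 1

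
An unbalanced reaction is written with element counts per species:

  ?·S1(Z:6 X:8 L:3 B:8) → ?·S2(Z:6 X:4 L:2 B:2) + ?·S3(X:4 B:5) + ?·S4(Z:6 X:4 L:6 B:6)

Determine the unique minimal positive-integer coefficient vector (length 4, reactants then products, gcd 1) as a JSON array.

Z: 4·6 = 24 | 3·6+4·0+1·6 = 24
X: 4·8 = 32 | 3·4+4·4+1·4 = 32
L: 4·3 = 12 | 3·2+4·0+1·6 = 12
B: 4·8 = 32 | 3·2+4·5+1·6 = 32
gcd(4,3,4,1) = 1

Coefficients: [4, 3, 4, 1]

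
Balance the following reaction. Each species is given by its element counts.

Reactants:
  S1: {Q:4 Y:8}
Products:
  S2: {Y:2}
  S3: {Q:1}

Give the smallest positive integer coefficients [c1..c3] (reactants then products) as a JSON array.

Coefficients: [1, 4, 4]

Q: 1·4 = 4 | 4·0+4·1 = 4
Y: 1·8 = 8 | 4·2+4·0 = 8
gcd(1,4,4) = 1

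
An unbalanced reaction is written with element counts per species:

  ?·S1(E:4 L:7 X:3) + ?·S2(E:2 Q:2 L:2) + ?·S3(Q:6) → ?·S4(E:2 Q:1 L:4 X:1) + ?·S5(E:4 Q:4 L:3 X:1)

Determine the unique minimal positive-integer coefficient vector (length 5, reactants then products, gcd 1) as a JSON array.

E: 3·4+6·2+1·0 = 24 | 6·2+3·4 = 24
Q: 3·0+6·2+1·6 = 18 | 6·1+3·4 = 18
L: 3·7+6·2+1·0 = 33 | 6·4+3·3 = 33
X: 3·3+6·0+1·0 = 9 | 6·1+3·1 = 9
gcd(3,6,1,6,3) = 1

Coefficients: [3, 6, 1, 6, 3]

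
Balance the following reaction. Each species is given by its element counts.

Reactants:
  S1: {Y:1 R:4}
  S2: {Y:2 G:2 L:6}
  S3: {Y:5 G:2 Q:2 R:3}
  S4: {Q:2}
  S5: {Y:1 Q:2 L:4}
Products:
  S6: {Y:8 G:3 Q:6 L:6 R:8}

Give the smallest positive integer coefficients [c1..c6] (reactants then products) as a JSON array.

Coefficients: [5, 2, 4, 5, 3, 4]

Y: 5·1+2·2+4·5+5·0+3·1 = 32 | 4·8 = 32
G: 5·0+2·2+4·2+5·0+3·0 = 12 | 4·3 = 12
Q: 5·0+2·0+4·2+5·2+3·2 = 24 | 4·6 = 24
L: 5·0+2·6+4·0+5·0+3·4 = 24 | 4·6 = 24
R: 5·4+2·0+4·3+5·0+3·0 = 32 | 4·8 = 32
gcd(5,2,4,5,3,4) = 1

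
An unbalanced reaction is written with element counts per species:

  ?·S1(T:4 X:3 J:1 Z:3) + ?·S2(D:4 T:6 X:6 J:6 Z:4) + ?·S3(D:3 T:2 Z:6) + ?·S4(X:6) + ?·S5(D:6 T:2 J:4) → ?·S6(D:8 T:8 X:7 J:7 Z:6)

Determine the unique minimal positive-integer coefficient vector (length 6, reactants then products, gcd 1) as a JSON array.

D: 4·0+3·4+2·3+2·0+5·6 = 48 | 6·8 = 48
T: 4·4+3·6+2·2+2·0+5·2 = 48 | 6·8 = 48
X: 4·3+3·6+2·0+2·6+5·0 = 42 | 6·7 = 42
J: 4·1+3·6+2·0+2·0+5·4 = 42 | 6·7 = 42
Z: 4·3+3·4+2·6+2·0+5·0 = 36 | 6·6 = 36
gcd(4,3,2,2,5,6) = 1

Coefficients: [4, 3, 2, 2, 5, 6]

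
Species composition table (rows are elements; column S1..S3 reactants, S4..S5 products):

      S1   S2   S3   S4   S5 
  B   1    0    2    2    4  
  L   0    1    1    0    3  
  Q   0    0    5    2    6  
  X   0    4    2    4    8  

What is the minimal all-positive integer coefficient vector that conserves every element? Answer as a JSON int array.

Coefficients: [6, 5, 4, 1, 3]

B: 6·1+5·0+4·2 = 14 | 1·2+3·4 = 14
L: 6·0+5·1+4·1 = 9 | 1·0+3·3 = 9
Q: 6·0+5·0+4·5 = 20 | 1·2+3·6 = 20
X: 6·0+5·4+4·2 = 28 | 1·4+3·8 = 28
gcd(6,5,4,1,3) = 1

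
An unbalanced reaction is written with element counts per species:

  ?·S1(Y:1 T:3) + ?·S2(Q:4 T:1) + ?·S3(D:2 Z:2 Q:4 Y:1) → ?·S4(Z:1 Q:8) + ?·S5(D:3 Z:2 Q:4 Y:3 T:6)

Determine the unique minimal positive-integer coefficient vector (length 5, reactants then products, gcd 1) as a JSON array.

D: 3·0+3·0+3·2 = 6 | 2·0+2·3 = 6
Z: 3·0+3·0+3·2 = 6 | 2·1+2·2 = 6
Q: 3·0+3·4+3·4 = 24 | 2·8+2·4 = 24
Y: 3·1+3·0+3·1 = 6 | 2·0+2·3 = 6
T: 3·3+3·1+3·0 = 12 | 2·0+2·6 = 12
gcd(3,3,3,2,2) = 1

Coefficients: [3, 3, 3, 2, 2]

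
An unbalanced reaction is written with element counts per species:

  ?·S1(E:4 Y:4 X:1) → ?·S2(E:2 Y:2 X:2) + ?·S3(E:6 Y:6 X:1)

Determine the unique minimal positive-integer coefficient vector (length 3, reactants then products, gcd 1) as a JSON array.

Coefficients: [5, 1, 3]

E: 5·4 = 20 | 1·2+3·6 = 20
Y: 5·4 = 20 | 1·2+3·6 = 20
X: 5·1 = 5 | 1·2+3·1 = 5
gcd(5,1,3) = 1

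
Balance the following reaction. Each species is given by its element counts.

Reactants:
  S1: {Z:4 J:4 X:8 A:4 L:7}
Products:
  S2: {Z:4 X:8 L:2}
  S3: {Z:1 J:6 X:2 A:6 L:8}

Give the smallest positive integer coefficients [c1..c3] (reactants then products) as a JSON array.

Z: 6·4 = 24 | 5·4+4·1 = 24
J: 6·4 = 24 | 5·0+4·6 = 24
X: 6·8 = 48 | 5·8+4·2 = 48
A: 6·4 = 24 | 5·0+4·6 = 24
L: 6·7 = 42 | 5·2+4·8 = 42
gcd(6,5,4) = 1

Coefficients: [6, 5, 4]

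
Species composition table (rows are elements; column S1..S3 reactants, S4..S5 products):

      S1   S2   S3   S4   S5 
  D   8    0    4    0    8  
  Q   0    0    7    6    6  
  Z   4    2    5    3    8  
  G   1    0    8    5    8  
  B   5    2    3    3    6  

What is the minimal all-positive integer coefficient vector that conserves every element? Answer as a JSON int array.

D: 2·8+4·0+6·4 = 40 | 2·0+5·8 = 40
Q: 2·0+4·0+6·7 = 42 | 2·6+5·6 = 42
Z: 2·4+4·2+6·5 = 46 | 2·3+5·8 = 46
G: 2·1+4·0+6·8 = 50 | 2·5+5·8 = 50
B: 2·5+4·2+6·3 = 36 | 2·3+5·6 = 36
gcd(2,4,6,2,5) = 1

Coefficients: [2, 4, 6, 2, 5]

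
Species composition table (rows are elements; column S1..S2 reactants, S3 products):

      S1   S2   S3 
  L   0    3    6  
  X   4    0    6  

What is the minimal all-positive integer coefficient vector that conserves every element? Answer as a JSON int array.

L: 3·0+4·3 = 12 | 2·6 = 12
X: 3·4+4·0 = 12 | 2·6 = 12
gcd(3,4,2) = 1

Coefficients: [3, 4, 2]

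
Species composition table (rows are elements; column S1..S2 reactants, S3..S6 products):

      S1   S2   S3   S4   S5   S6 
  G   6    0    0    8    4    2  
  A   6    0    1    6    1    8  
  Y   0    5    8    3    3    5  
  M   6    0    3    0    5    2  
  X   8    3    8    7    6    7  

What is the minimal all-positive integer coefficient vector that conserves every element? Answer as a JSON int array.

G: 3·6+6·0 = 18 | 2·0+1·8+2·4+1·2 = 18
A: 3·6+6·0 = 18 | 2·1+1·6+2·1+1·8 = 18
Y: 3·0+6·5 = 30 | 2·8+1·3+2·3+1·5 = 30
M: 3·6+6·0 = 18 | 2·3+1·0+2·5+1·2 = 18
X: 3·8+6·3 = 42 | 2·8+1·7+2·6+1·7 = 42
gcd(3,6,2,1,2,1) = 1

Coefficients: [3, 6, 2, 1, 2, 1]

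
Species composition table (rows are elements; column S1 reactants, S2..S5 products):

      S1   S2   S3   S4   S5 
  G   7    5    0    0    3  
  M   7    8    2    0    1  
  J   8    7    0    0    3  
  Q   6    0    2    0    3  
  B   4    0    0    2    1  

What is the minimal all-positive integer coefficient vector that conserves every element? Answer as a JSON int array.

Coefficients: [4, 2, 3, 5, 6]

G: 4·7 = 28 | 2·5+3·0+5·0+6·3 = 28
M: 4·7 = 28 | 2·8+3·2+5·0+6·1 = 28
J: 4·8 = 32 | 2·7+3·0+5·0+6·3 = 32
Q: 4·6 = 24 | 2·0+3·2+5·0+6·3 = 24
B: 4·4 = 16 | 2·0+3·0+5·2+6·1 = 16
gcd(4,2,3,5,6) = 1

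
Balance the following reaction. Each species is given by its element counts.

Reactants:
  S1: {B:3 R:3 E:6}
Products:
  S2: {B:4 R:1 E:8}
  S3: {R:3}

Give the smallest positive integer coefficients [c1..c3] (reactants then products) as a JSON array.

Coefficients: [4, 3, 3]

B: 4·3 = 12 | 3·4+3·0 = 12
R: 4·3 = 12 | 3·1+3·3 = 12
E: 4·6 = 24 | 3·8+3·0 = 24
gcd(4,3,3) = 1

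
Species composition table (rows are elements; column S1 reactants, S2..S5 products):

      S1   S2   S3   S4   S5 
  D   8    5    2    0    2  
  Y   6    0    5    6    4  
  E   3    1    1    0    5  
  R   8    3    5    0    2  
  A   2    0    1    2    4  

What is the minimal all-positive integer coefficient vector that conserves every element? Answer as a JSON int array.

Coefficients: [5, 6, 4, 1, 1]

D: 5·8 = 40 | 6·5+4·2+1·0+1·2 = 40
Y: 5·6 = 30 | 6·0+4·5+1·6+1·4 = 30
E: 5·3 = 15 | 6·1+4·1+1·0+1·5 = 15
R: 5·8 = 40 | 6·3+4·5+1·0+1·2 = 40
A: 5·2 = 10 | 6·0+4·1+1·2+1·4 = 10
gcd(5,6,4,1,1) = 1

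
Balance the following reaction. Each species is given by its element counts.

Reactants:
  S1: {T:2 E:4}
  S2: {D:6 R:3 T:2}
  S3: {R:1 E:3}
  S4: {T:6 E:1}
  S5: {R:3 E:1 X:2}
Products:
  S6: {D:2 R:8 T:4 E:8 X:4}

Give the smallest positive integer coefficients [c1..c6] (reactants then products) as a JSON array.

D: 2·0+1·6+3·0+1·0+6·0 = 6 | 3·2 = 6
R: 2·0+1·3+3·1+1·0+6·3 = 24 | 3·8 = 24
T: 2·2+1·2+3·0+1·6+6·0 = 12 | 3·4 = 12
E: 2·4+1·0+3·3+1·1+6·1 = 24 | 3·8 = 24
X: 2·0+1·0+3·0+1·0+6·2 = 12 | 3·4 = 12
gcd(2,1,3,1,6,3) = 1

Coefficients: [2, 1, 3, 1, 6, 3]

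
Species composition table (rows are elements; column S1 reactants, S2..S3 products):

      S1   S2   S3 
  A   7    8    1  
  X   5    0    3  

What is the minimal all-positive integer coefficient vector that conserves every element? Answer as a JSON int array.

Coefficients: [3, 2, 5]

A: 3·7 = 21 | 2·8+5·1 = 21
X: 3·5 = 15 | 2·0+5·3 = 15
gcd(3,2,5) = 1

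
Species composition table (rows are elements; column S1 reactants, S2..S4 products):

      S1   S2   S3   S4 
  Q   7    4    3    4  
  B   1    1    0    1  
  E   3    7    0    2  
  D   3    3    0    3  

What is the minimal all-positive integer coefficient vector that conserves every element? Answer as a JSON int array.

Q: 5·7 = 35 | 1·4+5·3+4·4 = 35
B: 5·1 = 5 | 1·1+5·0+4·1 = 5
E: 5·3 = 15 | 1·7+5·0+4·2 = 15
D: 5·3 = 15 | 1·3+5·0+4·3 = 15
gcd(5,1,5,4) = 1

Coefficients: [5, 1, 5, 4]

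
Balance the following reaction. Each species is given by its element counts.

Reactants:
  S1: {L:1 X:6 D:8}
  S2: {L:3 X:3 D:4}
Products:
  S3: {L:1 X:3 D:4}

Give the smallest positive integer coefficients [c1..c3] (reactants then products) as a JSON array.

Coefficients: [2, 1, 5]

L: 2·1+1·3 = 5 | 5·1 = 5
X: 2·6+1·3 = 15 | 5·3 = 15
D: 2·8+1·4 = 20 | 5·4 = 20
gcd(2,1,5) = 1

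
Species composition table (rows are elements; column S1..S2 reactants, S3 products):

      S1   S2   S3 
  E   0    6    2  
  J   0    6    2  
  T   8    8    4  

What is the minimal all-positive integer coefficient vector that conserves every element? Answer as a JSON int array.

Coefficients: [1, 2, 6]

E: 1·0+2·6 = 12 | 6·2 = 12
J: 1·0+2·6 = 12 | 6·2 = 12
T: 1·8+2·8 = 24 | 6·4 = 24
gcd(1,2,6) = 1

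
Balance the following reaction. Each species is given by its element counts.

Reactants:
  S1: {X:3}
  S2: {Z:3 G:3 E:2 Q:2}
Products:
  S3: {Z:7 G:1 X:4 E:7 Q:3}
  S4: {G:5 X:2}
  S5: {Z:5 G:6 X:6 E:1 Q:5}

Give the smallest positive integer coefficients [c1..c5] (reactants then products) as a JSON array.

Z: 4·0+4·3 = 12 | 1·7+1·0+1·5 = 12
G: 4·0+4·3 = 12 | 1·1+1·5+1·6 = 12
X: 4·3+4·0 = 12 | 1·4+1·2+1·6 = 12
E: 4·0+4·2 = 8 | 1·7+1·0+1·1 = 8
Q: 4·0+4·2 = 8 | 1·3+1·0+1·5 = 8
gcd(4,4,1,1,1) = 1

Coefficients: [4, 4, 1, 1, 1]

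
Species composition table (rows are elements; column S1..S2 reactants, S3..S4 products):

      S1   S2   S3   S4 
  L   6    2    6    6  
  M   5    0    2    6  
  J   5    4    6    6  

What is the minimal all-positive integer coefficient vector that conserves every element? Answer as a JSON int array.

L: 6·6+3·2 = 42 | 3·6+4·6 = 42
M: 6·5+3·0 = 30 | 3·2+4·6 = 30
J: 6·5+3·4 = 42 | 3·6+4·6 = 42
gcd(6,3,3,4) = 1

Coefficients: [6, 3, 3, 4]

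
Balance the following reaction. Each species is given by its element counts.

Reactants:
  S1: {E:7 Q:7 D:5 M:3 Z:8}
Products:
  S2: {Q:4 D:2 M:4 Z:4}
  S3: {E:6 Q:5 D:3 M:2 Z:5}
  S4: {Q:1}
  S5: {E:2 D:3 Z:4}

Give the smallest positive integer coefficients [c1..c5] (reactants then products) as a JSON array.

E: 4·7 = 28 | 1·0+4·6+4·0+2·2 = 28
Q: 4·7 = 28 | 1·4+4·5+4·1+2·0 = 28
D: 4·5 = 20 | 1·2+4·3+4·0+2·3 = 20
M: 4·3 = 12 | 1·4+4·2+4·0+2·0 = 12
Z: 4·8 = 32 | 1·4+4·5+4·0+2·4 = 32
gcd(4,1,4,4,2) = 1

Coefficients: [4, 1, 4, 4, 2]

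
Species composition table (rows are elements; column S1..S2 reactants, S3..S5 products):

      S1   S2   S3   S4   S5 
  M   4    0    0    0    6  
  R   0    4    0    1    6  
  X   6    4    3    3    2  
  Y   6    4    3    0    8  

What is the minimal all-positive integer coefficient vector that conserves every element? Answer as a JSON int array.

M: 3·4+4·0 = 12 | 6·0+4·0+2·6 = 12
R: 3·0+4·4 = 16 | 6·0+4·1+2·6 = 16
X: 3·6+4·4 = 34 | 6·3+4·3+2·2 = 34
Y: 3·6+4·4 = 34 | 6·3+4·0+2·8 = 34
gcd(3,4,6,4,2) = 1

Coefficients: [3, 4, 6, 4, 2]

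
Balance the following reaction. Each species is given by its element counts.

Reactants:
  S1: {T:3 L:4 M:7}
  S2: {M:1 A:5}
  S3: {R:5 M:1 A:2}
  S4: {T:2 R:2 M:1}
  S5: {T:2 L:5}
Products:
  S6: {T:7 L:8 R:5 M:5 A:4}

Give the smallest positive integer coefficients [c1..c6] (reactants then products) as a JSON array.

T: 1·3+2·0+1·0+5·2+4·2 = 21 | 3·7 = 21
L: 1·4+2·0+1·0+5·0+4·5 = 24 | 3·8 = 24
R: 1·0+2·0+1·5+5·2+4·0 = 15 | 3·5 = 15
M: 1·7+2·1+1·1+5·1+4·0 = 15 | 3·5 = 15
A: 1·0+2·5+1·2+5·0+4·0 = 12 | 3·4 = 12
gcd(1,2,1,5,4,3) = 1

Coefficients: [1, 2, 1, 5, 4, 3]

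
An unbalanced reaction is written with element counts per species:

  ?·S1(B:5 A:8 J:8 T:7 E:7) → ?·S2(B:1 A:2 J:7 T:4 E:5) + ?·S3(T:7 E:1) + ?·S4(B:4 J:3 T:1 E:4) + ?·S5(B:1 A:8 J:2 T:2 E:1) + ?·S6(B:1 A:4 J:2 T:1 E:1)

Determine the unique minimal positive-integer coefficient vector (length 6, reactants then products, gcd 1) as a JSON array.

B: 5·5 = 25 | 2·1+2·0+4·4+2·1+5·1 = 25
A: 5·8 = 40 | 2·2+2·0+4·0+2·8+5·4 = 40
J: 5·8 = 40 | 2·7+2·0+4·3+2·2+5·2 = 40
T: 5·7 = 35 | 2·4+2·7+4·1+2·2+5·1 = 35
E: 5·7 = 35 | 2·5+2·1+4·4+2·1+5·1 = 35
gcd(5,2,2,4,2,5) = 1

Coefficients: [5, 2, 2, 4, 2, 5]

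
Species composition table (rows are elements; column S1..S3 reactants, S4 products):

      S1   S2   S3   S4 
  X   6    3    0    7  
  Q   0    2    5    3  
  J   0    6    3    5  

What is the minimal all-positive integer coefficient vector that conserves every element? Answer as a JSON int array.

Coefficients: [5, 4, 2, 6]

X: 5·6+4·3+2·0 = 42 | 6·7 = 42
Q: 5·0+4·2+2·5 = 18 | 6·3 = 18
J: 5·0+4·6+2·3 = 30 | 6·5 = 30
gcd(5,4,2,6) = 1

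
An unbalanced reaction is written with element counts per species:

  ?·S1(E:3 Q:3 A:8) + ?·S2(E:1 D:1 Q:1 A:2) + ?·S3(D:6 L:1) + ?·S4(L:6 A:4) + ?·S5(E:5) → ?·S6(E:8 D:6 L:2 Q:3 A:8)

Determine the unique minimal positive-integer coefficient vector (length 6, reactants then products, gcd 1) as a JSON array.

E: 3·3+6·1+4·0+1·0+5·5 = 40 | 5·8 = 40
D: 3·0+6·1+4·6+1·0+5·0 = 30 | 5·6 = 30
L: 3·0+6·0+4·1+1·6+5·0 = 10 | 5·2 = 10
Q: 3·3+6·1+4·0+1·0+5·0 = 15 | 5·3 = 15
A: 3·8+6·2+4·0+1·4+5·0 = 40 | 5·8 = 40
gcd(3,6,4,1,5,5) = 1

Coefficients: [3, 6, 4, 1, 5, 5]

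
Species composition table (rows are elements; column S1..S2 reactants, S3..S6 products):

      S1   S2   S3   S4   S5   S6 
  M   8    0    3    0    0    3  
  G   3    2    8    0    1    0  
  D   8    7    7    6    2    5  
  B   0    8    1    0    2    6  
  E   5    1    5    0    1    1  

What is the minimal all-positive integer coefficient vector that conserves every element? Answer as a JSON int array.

Coefficients: [3, 6, 2, 2, 5, 6]

M: 3·8+6·0 = 24 | 2·3+2·0+5·0+6·3 = 24
G: 3·3+6·2 = 21 | 2·8+2·0+5·1+6·0 = 21
D: 3·8+6·7 = 66 | 2·7+2·6+5·2+6·5 = 66
B: 3·0+6·8 = 48 | 2·1+2·0+5·2+6·6 = 48
E: 3·5+6·1 = 21 | 2·5+2·0+5·1+6·1 = 21
gcd(3,6,2,2,5,6) = 1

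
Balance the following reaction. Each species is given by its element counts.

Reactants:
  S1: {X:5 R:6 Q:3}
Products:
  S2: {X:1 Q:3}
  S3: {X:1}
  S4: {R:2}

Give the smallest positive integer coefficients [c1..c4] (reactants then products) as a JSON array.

X: 1·5 = 5 | 1·1+4·1+3·0 = 5
R: 1·6 = 6 | 1·0+4·0+3·2 = 6
Q: 1·3 = 3 | 1·3+4·0+3·0 = 3
gcd(1,1,4,3) = 1

Coefficients: [1, 1, 4, 3]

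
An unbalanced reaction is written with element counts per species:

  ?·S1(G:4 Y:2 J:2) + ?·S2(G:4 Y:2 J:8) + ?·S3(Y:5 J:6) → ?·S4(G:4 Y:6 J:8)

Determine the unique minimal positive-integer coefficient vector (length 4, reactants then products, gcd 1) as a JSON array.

G: 4·4+1·4+4·0 = 20 | 5·4 = 20
Y: 4·2+1·2+4·5 = 30 | 5·6 = 30
J: 4·2+1·8+4·6 = 40 | 5·8 = 40
gcd(4,1,4,5) = 1

Coefficients: [4, 1, 4, 5]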